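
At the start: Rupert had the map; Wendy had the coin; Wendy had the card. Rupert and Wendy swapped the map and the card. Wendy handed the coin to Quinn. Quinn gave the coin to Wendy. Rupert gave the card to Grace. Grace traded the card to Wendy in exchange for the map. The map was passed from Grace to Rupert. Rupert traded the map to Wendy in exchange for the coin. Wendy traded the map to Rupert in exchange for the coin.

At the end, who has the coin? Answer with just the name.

Answer: Wendy

Derivation:
Tracking all object holders:
Start: map:Rupert, coin:Wendy, card:Wendy
Event 1 (swap map<->card: now map:Wendy, card:Rupert). State: map:Wendy, coin:Wendy, card:Rupert
Event 2 (give coin: Wendy -> Quinn). State: map:Wendy, coin:Quinn, card:Rupert
Event 3 (give coin: Quinn -> Wendy). State: map:Wendy, coin:Wendy, card:Rupert
Event 4 (give card: Rupert -> Grace). State: map:Wendy, coin:Wendy, card:Grace
Event 5 (swap card<->map: now card:Wendy, map:Grace). State: map:Grace, coin:Wendy, card:Wendy
Event 6 (give map: Grace -> Rupert). State: map:Rupert, coin:Wendy, card:Wendy
Event 7 (swap map<->coin: now map:Wendy, coin:Rupert). State: map:Wendy, coin:Rupert, card:Wendy
Event 8 (swap map<->coin: now map:Rupert, coin:Wendy). State: map:Rupert, coin:Wendy, card:Wendy

Final state: map:Rupert, coin:Wendy, card:Wendy
The coin is held by Wendy.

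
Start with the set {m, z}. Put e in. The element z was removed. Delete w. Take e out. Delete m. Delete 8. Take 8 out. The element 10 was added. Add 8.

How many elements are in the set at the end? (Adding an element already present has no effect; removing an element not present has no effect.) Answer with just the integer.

Answer: 2

Derivation:
Tracking the set through each operation:
Start: {m, z}
Event 1 (add e): added. Set: {e, m, z}
Event 2 (remove z): removed. Set: {e, m}
Event 3 (remove w): not present, no change. Set: {e, m}
Event 4 (remove e): removed. Set: {m}
Event 5 (remove m): removed. Set: {}
Event 6 (remove 8): not present, no change. Set: {}
Event 7 (remove 8): not present, no change. Set: {}
Event 8 (add 10): added. Set: {10}
Event 9 (add 8): added. Set: {10, 8}

Final set: {10, 8} (size 2)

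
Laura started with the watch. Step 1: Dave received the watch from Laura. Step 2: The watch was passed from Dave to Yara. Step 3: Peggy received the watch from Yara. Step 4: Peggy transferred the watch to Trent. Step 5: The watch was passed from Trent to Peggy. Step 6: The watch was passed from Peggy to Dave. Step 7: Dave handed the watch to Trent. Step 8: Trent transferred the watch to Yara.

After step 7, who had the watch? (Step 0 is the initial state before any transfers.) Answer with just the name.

Tracking the watch holder through step 7:
After step 0 (start): Laura
After step 1: Dave
After step 2: Yara
After step 3: Peggy
After step 4: Trent
After step 5: Peggy
After step 6: Dave
After step 7: Trent

At step 7, the holder is Trent.

Answer: Trent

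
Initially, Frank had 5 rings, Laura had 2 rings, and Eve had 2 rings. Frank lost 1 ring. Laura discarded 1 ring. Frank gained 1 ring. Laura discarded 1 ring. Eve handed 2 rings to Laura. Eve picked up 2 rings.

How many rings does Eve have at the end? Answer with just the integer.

Answer: 2

Derivation:
Tracking counts step by step:
Start: Frank=5, Laura=2, Eve=2
Event 1 (Frank -1): Frank: 5 -> 4. State: Frank=4, Laura=2, Eve=2
Event 2 (Laura -1): Laura: 2 -> 1. State: Frank=4, Laura=1, Eve=2
Event 3 (Frank +1): Frank: 4 -> 5. State: Frank=5, Laura=1, Eve=2
Event 4 (Laura -1): Laura: 1 -> 0. State: Frank=5, Laura=0, Eve=2
Event 5 (Eve -> Laura, 2): Eve: 2 -> 0, Laura: 0 -> 2. State: Frank=5, Laura=2, Eve=0
Event 6 (Eve +2): Eve: 0 -> 2. State: Frank=5, Laura=2, Eve=2

Eve's final count: 2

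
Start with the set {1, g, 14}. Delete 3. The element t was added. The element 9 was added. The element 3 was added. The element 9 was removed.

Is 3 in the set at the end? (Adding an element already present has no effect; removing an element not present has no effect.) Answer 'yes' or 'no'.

Answer: yes

Derivation:
Tracking the set through each operation:
Start: {1, 14, g}
Event 1 (remove 3): not present, no change. Set: {1, 14, g}
Event 2 (add t): added. Set: {1, 14, g, t}
Event 3 (add 9): added. Set: {1, 14, 9, g, t}
Event 4 (add 3): added. Set: {1, 14, 3, 9, g, t}
Event 5 (remove 9): removed. Set: {1, 14, 3, g, t}

Final set: {1, 14, 3, g, t} (size 5)
3 is in the final set.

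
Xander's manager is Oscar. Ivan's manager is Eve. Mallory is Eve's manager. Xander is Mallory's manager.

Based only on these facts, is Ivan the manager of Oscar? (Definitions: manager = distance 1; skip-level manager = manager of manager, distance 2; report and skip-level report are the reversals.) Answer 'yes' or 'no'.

Answer: no

Derivation:
Reconstructing the manager chain from the given facts:
  Oscar -> Xander -> Mallory -> Eve -> Ivan
(each arrow means 'manager of the next')
Positions in the chain (0 = top):
  position of Oscar: 0
  position of Xander: 1
  position of Mallory: 2
  position of Eve: 3
  position of Ivan: 4

Ivan is at position 4, Oscar is at position 0; signed distance (j - i) = -4.
'manager' requires j - i = 1. Actual distance is -4, so the relation does NOT hold.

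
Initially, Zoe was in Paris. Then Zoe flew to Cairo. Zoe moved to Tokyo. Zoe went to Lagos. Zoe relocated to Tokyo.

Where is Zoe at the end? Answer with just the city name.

Answer: Tokyo

Derivation:
Tracking Zoe's location:
Start: Zoe is in Paris.
After move 1: Paris -> Cairo. Zoe is in Cairo.
After move 2: Cairo -> Tokyo. Zoe is in Tokyo.
After move 3: Tokyo -> Lagos. Zoe is in Lagos.
After move 4: Lagos -> Tokyo. Zoe is in Tokyo.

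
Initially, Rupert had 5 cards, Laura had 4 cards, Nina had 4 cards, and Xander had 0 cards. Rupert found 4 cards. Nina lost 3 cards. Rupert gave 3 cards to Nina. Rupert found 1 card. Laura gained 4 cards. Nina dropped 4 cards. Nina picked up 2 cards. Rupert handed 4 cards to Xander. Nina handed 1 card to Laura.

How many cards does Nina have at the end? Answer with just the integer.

Tracking counts step by step:
Start: Rupert=5, Laura=4, Nina=4, Xander=0
Event 1 (Rupert +4): Rupert: 5 -> 9. State: Rupert=9, Laura=4, Nina=4, Xander=0
Event 2 (Nina -3): Nina: 4 -> 1. State: Rupert=9, Laura=4, Nina=1, Xander=0
Event 3 (Rupert -> Nina, 3): Rupert: 9 -> 6, Nina: 1 -> 4. State: Rupert=6, Laura=4, Nina=4, Xander=0
Event 4 (Rupert +1): Rupert: 6 -> 7. State: Rupert=7, Laura=4, Nina=4, Xander=0
Event 5 (Laura +4): Laura: 4 -> 8. State: Rupert=7, Laura=8, Nina=4, Xander=0
Event 6 (Nina -4): Nina: 4 -> 0. State: Rupert=7, Laura=8, Nina=0, Xander=0
Event 7 (Nina +2): Nina: 0 -> 2. State: Rupert=7, Laura=8, Nina=2, Xander=0
Event 8 (Rupert -> Xander, 4): Rupert: 7 -> 3, Xander: 0 -> 4. State: Rupert=3, Laura=8, Nina=2, Xander=4
Event 9 (Nina -> Laura, 1): Nina: 2 -> 1, Laura: 8 -> 9. State: Rupert=3, Laura=9, Nina=1, Xander=4

Nina's final count: 1

Answer: 1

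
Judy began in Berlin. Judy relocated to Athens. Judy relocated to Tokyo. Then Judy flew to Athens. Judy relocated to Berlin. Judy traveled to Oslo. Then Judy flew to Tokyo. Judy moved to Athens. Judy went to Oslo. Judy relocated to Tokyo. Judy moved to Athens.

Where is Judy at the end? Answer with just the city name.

Tracking Judy's location:
Start: Judy is in Berlin.
After move 1: Berlin -> Athens. Judy is in Athens.
After move 2: Athens -> Tokyo. Judy is in Tokyo.
After move 3: Tokyo -> Athens. Judy is in Athens.
After move 4: Athens -> Berlin. Judy is in Berlin.
After move 5: Berlin -> Oslo. Judy is in Oslo.
After move 6: Oslo -> Tokyo. Judy is in Tokyo.
After move 7: Tokyo -> Athens. Judy is in Athens.
After move 8: Athens -> Oslo. Judy is in Oslo.
After move 9: Oslo -> Tokyo. Judy is in Tokyo.
After move 10: Tokyo -> Athens. Judy is in Athens.

Answer: Athens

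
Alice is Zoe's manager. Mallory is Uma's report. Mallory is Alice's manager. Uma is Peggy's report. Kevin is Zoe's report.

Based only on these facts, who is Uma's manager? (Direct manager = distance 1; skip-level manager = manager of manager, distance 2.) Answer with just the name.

Reconstructing the manager chain from the given facts:
  Peggy -> Uma -> Mallory -> Alice -> Zoe -> Kevin
(each arrow means 'manager of the next')
Positions in the chain (0 = top):
  position of Peggy: 0
  position of Uma: 1
  position of Mallory: 2
  position of Alice: 3
  position of Zoe: 4
  position of Kevin: 5

Uma is at position 1; the manager is 1 step up the chain, i.e. position 0: Peggy.

Answer: Peggy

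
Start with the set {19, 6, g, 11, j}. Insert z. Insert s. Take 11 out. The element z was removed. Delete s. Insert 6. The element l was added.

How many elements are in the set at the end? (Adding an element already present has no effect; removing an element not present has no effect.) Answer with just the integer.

Tracking the set through each operation:
Start: {11, 19, 6, g, j}
Event 1 (add z): added. Set: {11, 19, 6, g, j, z}
Event 2 (add s): added. Set: {11, 19, 6, g, j, s, z}
Event 3 (remove 11): removed. Set: {19, 6, g, j, s, z}
Event 4 (remove z): removed. Set: {19, 6, g, j, s}
Event 5 (remove s): removed. Set: {19, 6, g, j}
Event 6 (add 6): already present, no change. Set: {19, 6, g, j}
Event 7 (add l): added. Set: {19, 6, g, j, l}

Final set: {19, 6, g, j, l} (size 5)

Answer: 5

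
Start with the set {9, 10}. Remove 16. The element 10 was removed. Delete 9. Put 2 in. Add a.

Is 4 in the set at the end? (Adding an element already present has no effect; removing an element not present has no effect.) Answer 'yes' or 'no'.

Answer: no

Derivation:
Tracking the set through each operation:
Start: {10, 9}
Event 1 (remove 16): not present, no change. Set: {10, 9}
Event 2 (remove 10): removed. Set: {9}
Event 3 (remove 9): removed. Set: {}
Event 4 (add 2): added. Set: {2}
Event 5 (add a): added. Set: {2, a}

Final set: {2, a} (size 2)
4 is NOT in the final set.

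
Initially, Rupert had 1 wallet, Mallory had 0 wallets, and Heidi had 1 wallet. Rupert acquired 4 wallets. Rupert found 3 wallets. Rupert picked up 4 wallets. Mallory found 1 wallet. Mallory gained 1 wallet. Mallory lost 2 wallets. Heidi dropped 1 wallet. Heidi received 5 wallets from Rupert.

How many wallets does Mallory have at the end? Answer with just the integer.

Tracking counts step by step:
Start: Rupert=1, Mallory=0, Heidi=1
Event 1 (Rupert +4): Rupert: 1 -> 5. State: Rupert=5, Mallory=0, Heidi=1
Event 2 (Rupert +3): Rupert: 5 -> 8. State: Rupert=8, Mallory=0, Heidi=1
Event 3 (Rupert +4): Rupert: 8 -> 12. State: Rupert=12, Mallory=0, Heidi=1
Event 4 (Mallory +1): Mallory: 0 -> 1. State: Rupert=12, Mallory=1, Heidi=1
Event 5 (Mallory +1): Mallory: 1 -> 2. State: Rupert=12, Mallory=2, Heidi=1
Event 6 (Mallory -2): Mallory: 2 -> 0. State: Rupert=12, Mallory=0, Heidi=1
Event 7 (Heidi -1): Heidi: 1 -> 0. State: Rupert=12, Mallory=0, Heidi=0
Event 8 (Rupert -> Heidi, 5): Rupert: 12 -> 7, Heidi: 0 -> 5. State: Rupert=7, Mallory=0, Heidi=5

Mallory's final count: 0

Answer: 0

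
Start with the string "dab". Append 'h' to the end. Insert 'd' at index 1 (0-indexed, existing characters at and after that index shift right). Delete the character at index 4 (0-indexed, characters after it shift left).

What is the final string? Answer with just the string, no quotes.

Applying each edit step by step:
Start: "dab"
Op 1 (append 'h'): "dab" -> "dabh"
Op 2 (insert 'd' at idx 1): "dabh" -> "ddabh"
Op 3 (delete idx 4 = 'h'): "ddabh" -> "ddab"

Answer: ddab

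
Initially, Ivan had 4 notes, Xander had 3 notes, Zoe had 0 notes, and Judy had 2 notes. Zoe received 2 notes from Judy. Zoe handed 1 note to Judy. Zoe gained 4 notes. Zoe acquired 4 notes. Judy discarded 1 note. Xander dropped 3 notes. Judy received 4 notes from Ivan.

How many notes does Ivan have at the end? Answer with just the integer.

Tracking counts step by step:
Start: Ivan=4, Xander=3, Zoe=0, Judy=2
Event 1 (Judy -> Zoe, 2): Judy: 2 -> 0, Zoe: 0 -> 2. State: Ivan=4, Xander=3, Zoe=2, Judy=0
Event 2 (Zoe -> Judy, 1): Zoe: 2 -> 1, Judy: 0 -> 1. State: Ivan=4, Xander=3, Zoe=1, Judy=1
Event 3 (Zoe +4): Zoe: 1 -> 5. State: Ivan=4, Xander=3, Zoe=5, Judy=1
Event 4 (Zoe +4): Zoe: 5 -> 9. State: Ivan=4, Xander=3, Zoe=9, Judy=1
Event 5 (Judy -1): Judy: 1 -> 0. State: Ivan=4, Xander=3, Zoe=9, Judy=0
Event 6 (Xander -3): Xander: 3 -> 0. State: Ivan=4, Xander=0, Zoe=9, Judy=0
Event 7 (Ivan -> Judy, 4): Ivan: 4 -> 0, Judy: 0 -> 4. State: Ivan=0, Xander=0, Zoe=9, Judy=4

Ivan's final count: 0

Answer: 0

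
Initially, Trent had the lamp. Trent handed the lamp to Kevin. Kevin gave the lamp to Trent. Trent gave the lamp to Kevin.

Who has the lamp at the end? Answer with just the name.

Answer: Kevin

Derivation:
Tracking the lamp through each event:
Start: Trent has the lamp.
After event 1: Kevin has the lamp.
After event 2: Trent has the lamp.
After event 3: Kevin has the lamp.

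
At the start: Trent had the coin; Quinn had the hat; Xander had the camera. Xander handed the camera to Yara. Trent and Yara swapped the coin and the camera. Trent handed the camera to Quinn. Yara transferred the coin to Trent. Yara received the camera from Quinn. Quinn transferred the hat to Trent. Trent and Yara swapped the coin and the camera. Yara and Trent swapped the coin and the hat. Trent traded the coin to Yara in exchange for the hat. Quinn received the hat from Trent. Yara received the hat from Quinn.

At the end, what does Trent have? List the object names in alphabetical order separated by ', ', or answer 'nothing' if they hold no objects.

Answer: camera

Derivation:
Tracking all object holders:
Start: coin:Trent, hat:Quinn, camera:Xander
Event 1 (give camera: Xander -> Yara). State: coin:Trent, hat:Quinn, camera:Yara
Event 2 (swap coin<->camera: now coin:Yara, camera:Trent). State: coin:Yara, hat:Quinn, camera:Trent
Event 3 (give camera: Trent -> Quinn). State: coin:Yara, hat:Quinn, camera:Quinn
Event 4 (give coin: Yara -> Trent). State: coin:Trent, hat:Quinn, camera:Quinn
Event 5 (give camera: Quinn -> Yara). State: coin:Trent, hat:Quinn, camera:Yara
Event 6 (give hat: Quinn -> Trent). State: coin:Trent, hat:Trent, camera:Yara
Event 7 (swap coin<->camera: now coin:Yara, camera:Trent). State: coin:Yara, hat:Trent, camera:Trent
Event 8 (swap coin<->hat: now coin:Trent, hat:Yara). State: coin:Trent, hat:Yara, camera:Trent
Event 9 (swap coin<->hat: now coin:Yara, hat:Trent). State: coin:Yara, hat:Trent, camera:Trent
Event 10 (give hat: Trent -> Quinn). State: coin:Yara, hat:Quinn, camera:Trent
Event 11 (give hat: Quinn -> Yara). State: coin:Yara, hat:Yara, camera:Trent

Final state: coin:Yara, hat:Yara, camera:Trent
Trent holds: camera.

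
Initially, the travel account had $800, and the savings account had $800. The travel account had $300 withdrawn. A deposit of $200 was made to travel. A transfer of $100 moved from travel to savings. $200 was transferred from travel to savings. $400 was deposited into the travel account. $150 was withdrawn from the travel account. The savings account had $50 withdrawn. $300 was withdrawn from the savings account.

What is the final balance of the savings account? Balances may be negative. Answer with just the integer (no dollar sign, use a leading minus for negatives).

Answer: 750

Derivation:
Tracking account balances step by step:
Start: travel=800, savings=800
Event 1 (withdraw 300 from travel): travel: 800 - 300 = 500. Balances: travel=500, savings=800
Event 2 (deposit 200 to travel): travel: 500 + 200 = 700. Balances: travel=700, savings=800
Event 3 (transfer 100 travel -> savings): travel: 700 - 100 = 600, savings: 800 + 100 = 900. Balances: travel=600, savings=900
Event 4 (transfer 200 travel -> savings): travel: 600 - 200 = 400, savings: 900 + 200 = 1100. Balances: travel=400, savings=1100
Event 5 (deposit 400 to travel): travel: 400 + 400 = 800. Balances: travel=800, savings=1100
Event 6 (withdraw 150 from travel): travel: 800 - 150 = 650. Balances: travel=650, savings=1100
Event 7 (withdraw 50 from savings): savings: 1100 - 50 = 1050. Balances: travel=650, savings=1050
Event 8 (withdraw 300 from savings): savings: 1050 - 300 = 750. Balances: travel=650, savings=750

Final balance of savings: 750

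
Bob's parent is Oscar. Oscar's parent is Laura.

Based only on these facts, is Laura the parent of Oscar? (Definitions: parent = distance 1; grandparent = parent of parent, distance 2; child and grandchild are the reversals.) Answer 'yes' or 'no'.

Reconstructing the parent chain from the given facts:
  Laura -> Oscar -> Bob
(each arrow means 'parent of the next')
Positions in the chain (0 = top):
  position of Laura: 0
  position of Oscar: 1
  position of Bob: 2

Laura is at position 0, Oscar is at position 1; signed distance (j - i) = 1.
'parent' requires j - i = 1. Actual distance is 1, so the relation HOLDS.

Answer: yes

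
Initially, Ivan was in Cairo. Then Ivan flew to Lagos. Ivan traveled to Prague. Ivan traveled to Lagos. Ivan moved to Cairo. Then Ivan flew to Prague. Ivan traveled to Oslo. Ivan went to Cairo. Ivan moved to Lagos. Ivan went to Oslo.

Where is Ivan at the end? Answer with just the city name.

Answer: Oslo

Derivation:
Tracking Ivan's location:
Start: Ivan is in Cairo.
After move 1: Cairo -> Lagos. Ivan is in Lagos.
After move 2: Lagos -> Prague. Ivan is in Prague.
After move 3: Prague -> Lagos. Ivan is in Lagos.
After move 4: Lagos -> Cairo. Ivan is in Cairo.
After move 5: Cairo -> Prague. Ivan is in Prague.
After move 6: Prague -> Oslo. Ivan is in Oslo.
After move 7: Oslo -> Cairo. Ivan is in Cairo.
After move 8: Cairo -> Lagos. Ivan is in Lagos.
After move 9: Lagos -> Oslo. Ivan is in Oslo.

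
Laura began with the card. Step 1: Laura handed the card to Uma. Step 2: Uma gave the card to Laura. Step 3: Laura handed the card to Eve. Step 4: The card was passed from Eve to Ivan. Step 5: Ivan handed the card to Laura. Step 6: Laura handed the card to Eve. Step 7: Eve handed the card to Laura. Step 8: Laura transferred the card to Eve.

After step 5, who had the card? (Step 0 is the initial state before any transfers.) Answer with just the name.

Tracking the card holder through step 5:
After step 0 (start): Laura
After step 1: Uma
After step 2: Laura
After step 3: Eve
After step 4: Ivan
After step 5: Laura

At step 5, the holder is Laura.

Answer: Laura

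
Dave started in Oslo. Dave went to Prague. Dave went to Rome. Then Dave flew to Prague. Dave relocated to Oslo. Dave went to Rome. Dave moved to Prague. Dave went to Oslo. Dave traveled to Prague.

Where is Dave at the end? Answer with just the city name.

Tracking Dave's location:
Start: Dave is in Oslo.
After move 1: Oslo -> Prague. Dave is in Prague.
After move 2: Prague -> Rome. Dave is in Rome.
After move 3: Rome -> Prague. Dave is in Prague.
After move 4: Prague -> Oslo. Dave is in Oslo.
After move 5: Oslo -> Rome. Dave is in Rome.
After move 6: Rome -> Prague. Dave is in Prague.
After move 7: Prague -> Oslo. Dave is in Oslo.
After move 8: Oslo -> Prague. Dave is in Prague.

Answer: Prague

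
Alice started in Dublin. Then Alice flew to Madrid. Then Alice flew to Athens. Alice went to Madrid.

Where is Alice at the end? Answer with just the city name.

Answer: Madrid

Derivation:
Tracking Alice's location:
Start: Alice is in Dublin.
After move 1: Dublin -> Madrid. Alice is in Madrid.
After move 2: Madrid -> Athens. Alice is in Athens.
After move 3: Athens -> Madrid. Alice is in Madrid.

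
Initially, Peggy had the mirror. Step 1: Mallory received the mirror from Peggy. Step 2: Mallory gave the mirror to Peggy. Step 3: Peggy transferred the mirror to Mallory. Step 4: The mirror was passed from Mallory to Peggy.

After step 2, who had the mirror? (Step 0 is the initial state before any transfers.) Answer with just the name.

Answer: Peggy

Derivation:
Tracking the mirror holder through step 2:
After step 0 (start): Peggy
After step 1: Mallory
After step 2: Peggy

At step 2, the holder is Peggy.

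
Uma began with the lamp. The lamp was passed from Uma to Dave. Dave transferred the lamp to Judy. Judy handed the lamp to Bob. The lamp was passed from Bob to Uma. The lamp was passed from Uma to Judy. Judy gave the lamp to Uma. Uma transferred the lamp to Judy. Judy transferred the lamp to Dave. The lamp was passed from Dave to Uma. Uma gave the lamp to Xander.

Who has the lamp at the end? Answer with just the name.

Answer: Xander

Derivation:
Tracking the lamp through each event:
Start: Uma has the lamp.
After event 1: Dave has the lamp.
After event 2: Judy has the lamp.
After event 3: Bob has the lamp.
After event 4: Uma has the lamp.
After event 5: Judy has the lamp.
After event 6: Uma has the lamp.
After event 7: Judy has the lamp.
After event 8: Dave has the lamp.
After event 9: Uma has the lamp.
After event 10: Xander has the lamp.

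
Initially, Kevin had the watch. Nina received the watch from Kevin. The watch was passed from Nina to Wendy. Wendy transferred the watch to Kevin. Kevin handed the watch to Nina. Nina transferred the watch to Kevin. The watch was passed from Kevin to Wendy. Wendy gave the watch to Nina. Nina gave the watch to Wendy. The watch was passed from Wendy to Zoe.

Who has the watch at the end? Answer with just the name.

Answer: Zoe

Derivation:
Tracking the watch through each event:
Start: Kevin has the watch.
After event 1: Nina has the watch.
After event 2: Wendy has the watch.
After event 3: Kevin has the watch.
After event 4: Nina has the watch.
After event 5: Kevin has the watch.
After event 6: Wendy has the watch.
After event 7: Nina has the watch.
After event 8: Wendy has the watch.
After event 9: Zoe has the watch.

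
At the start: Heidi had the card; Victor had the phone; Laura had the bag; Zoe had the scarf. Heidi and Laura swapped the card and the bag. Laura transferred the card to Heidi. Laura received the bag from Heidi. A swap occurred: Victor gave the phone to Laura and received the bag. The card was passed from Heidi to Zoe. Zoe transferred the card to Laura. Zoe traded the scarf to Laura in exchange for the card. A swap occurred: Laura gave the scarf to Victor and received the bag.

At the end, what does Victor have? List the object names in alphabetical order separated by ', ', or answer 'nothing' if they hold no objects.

Answer: scarf

Derivation:
Tracking all object holders:
Start: card:Heidi, phone:Victor, bag:Laura, scarf:Zoe
Event 1 (swap card<->bag: now card:Laura, bag:Heidi). State: card:Laura, phone:Victor, bag:Heidi, scarf:Zoe
Event 2 (give card: Laura -> Heidi). State: card:Heidi, phone:Victor, bag:Heidi, scarf:Zoe
Event 3 (give bag: Heidi -> Laura). State: card:Heidi, phone:Victor, bag:Laura, scarf:Zoe
Event 4 (swap phone<->bag: now phone:Laura, bag:Victor). State: card:Heidi, phone:Laura, bag:Victor, scarf:Zoe
Event 5 (give card: Heidi -> Zoe). State: card:Zoe, phone:Laura, bag:Victor, scarf:Zoe
Event 6 (give card: Zoe -> Laura). State: card:Laura, phone:Laura, bag:Victor, scarf:Zoe
Event 7 (swap scarf<->card: now scarf:Laura, card:Zoe). State: card:Zoe, phone:Laura, bag:Victor, scarf:Laura
Event 8 (swap scarf<->bag: now scarf:Victor, bag:Laura). State: card:Zoe, phone:Laura, bag:Laura, scarf:Victor

Final state: card:Zoe, phone:Laura, bag:Laura, scarf:Victor
Victor holds: scarf.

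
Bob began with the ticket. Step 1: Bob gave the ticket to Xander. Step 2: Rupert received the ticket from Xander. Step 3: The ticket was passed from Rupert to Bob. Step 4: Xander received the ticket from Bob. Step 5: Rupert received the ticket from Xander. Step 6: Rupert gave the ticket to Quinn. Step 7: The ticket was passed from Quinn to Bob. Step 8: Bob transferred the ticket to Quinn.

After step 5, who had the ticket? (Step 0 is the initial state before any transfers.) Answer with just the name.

Tracking the ticket holder through step 5:
After step 0 (start): Bob
After step 1: Xander
After step 2: Rupert
After step 3: Bob
After step 4: Xander
After step 5: Rupert

At step 5, the holder is Rupert.

Answer: Rupert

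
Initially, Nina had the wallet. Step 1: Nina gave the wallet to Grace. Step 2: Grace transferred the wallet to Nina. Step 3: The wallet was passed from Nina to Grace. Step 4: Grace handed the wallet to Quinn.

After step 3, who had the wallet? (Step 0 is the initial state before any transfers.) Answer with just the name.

Answer: Grace

Derivation:
Tracking the wallet holder through step 3:
After step 0 (start): Nina
After step 1: Grace
After step 2: Nina
After step 3: Grace

At step 3, the holder is Grace.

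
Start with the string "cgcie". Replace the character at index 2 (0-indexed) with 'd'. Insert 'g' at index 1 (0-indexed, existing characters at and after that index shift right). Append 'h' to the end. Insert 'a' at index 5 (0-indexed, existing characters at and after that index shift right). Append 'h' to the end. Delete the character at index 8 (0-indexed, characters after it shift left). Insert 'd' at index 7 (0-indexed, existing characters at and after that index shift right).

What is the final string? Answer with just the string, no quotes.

Applying each edit step by step:
Start: "cgcie"
Op 1 (replace idx 2: 'c' -> 'd'): "cgcie" -> "cgdie"
Op 2 (insert 'g' at idx 1): "cgdie" -> "cggdie"
Op 3 (append 'h'): "cggdie" -> "cggdieh"
Op 4 (insert 'a' at idx 5): "cggdieh" -> "cggdiaeh"
Op 5 (append 'h'): "cggdiaeh" -> "cggdiaehh"
Op 6 (delete idx 8 = 'h'): "cggdiaehh" -> "cggdiaeh"
Op 7 (insert 'd' at idx 7): "cggdiaeh" -> "cggdiaedh"

Answer: cggdiaedh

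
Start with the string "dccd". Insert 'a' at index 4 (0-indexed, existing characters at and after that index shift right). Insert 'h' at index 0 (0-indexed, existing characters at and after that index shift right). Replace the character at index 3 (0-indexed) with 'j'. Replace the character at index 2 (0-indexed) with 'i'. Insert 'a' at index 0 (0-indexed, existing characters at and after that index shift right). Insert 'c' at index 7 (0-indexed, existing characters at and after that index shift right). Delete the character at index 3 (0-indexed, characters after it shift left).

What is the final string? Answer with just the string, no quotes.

Answer: ahdjdac

Derivation:
Applying each edit step by step:
Start: "dccd"
Op 1 (insert 'a' at idx 4): "dccd" -> "dccda"
Op 2 (insert 'h' at idx 0): "dccda" -> "hdccda"
Op 3 (replace idx 3: 'c' -> 'j'): "hdccda" -> "hdcjda"
Op 4 (replace idx 2: 'c' -> 'i'): "hdcjda" -> "hdijda"
Op 5 (insert 'a' at idx 0): "hdijda" -> "ahdijda"
Op 6 (insert 'c' at idx 7): "ahdijda" -> "ahdijdac"
Op 7 (delete idx 3 = 'i'): "ahdijdac" -> "ahdjdac"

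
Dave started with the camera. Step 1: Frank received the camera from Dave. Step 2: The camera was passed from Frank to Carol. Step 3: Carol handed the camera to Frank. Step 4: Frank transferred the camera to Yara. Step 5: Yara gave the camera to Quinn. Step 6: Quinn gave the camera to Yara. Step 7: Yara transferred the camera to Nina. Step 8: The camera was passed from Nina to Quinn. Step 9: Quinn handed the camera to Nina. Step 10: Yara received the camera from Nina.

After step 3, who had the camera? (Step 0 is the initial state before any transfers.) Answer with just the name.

Tracking the camera holder through step 3:
After step 0 (start): Dave
After step 1: Frank
After step 2: Carol
After step 3: Frank

At step 3, the holder is Frank.

Answer: Frank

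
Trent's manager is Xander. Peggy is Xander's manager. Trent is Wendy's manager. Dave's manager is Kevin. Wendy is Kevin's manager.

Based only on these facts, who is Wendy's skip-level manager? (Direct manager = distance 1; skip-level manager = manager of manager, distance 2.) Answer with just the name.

Answer: Xander

Derivation:
Reconstructing the manager chain from the given facts:
  Peggy -> Xander -> Trent -> Wendy -> Kevin -> Dave
(each arrow means 'manager of the next')
Positions in the chain (0 = top):
  position of Peggy: 0
  position of Xander: 1
  position of Trent: 2
  position of Wendy: 3
  position of Kevin: 4
  position of Dave: 5

Wendy is at position 3; the skip-level manager is 2 steps up the chain, i.e. position 1: Xander.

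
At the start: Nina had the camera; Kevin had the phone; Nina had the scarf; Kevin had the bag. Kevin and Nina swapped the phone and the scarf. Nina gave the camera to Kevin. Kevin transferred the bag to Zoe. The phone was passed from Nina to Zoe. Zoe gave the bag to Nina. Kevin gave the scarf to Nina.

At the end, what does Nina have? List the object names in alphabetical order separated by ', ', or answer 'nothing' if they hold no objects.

Tracking all object holders:
Start: camera:Nina, phone:Kevin, scarf:Nina, bag:Kevin
Event 1 (swap phone<->scarf: now phone:Nina, scarf:Kevin). State: camera:Nina, phone:Nina, scarf:Kevin, bag:Kevin
Event 2 (give camera: Nina -> Kevin). State: camera:Kevin, phone:Nina, scarf:Kevin, bag:Kevin
Event 3 (give bag: Kevin -> Zoe). State: camera:Kevin, phone:Nina, scarf:Kevin, bag:Zoe
Event 4 (give phone: Nina -> Zoe). State: camera:Kevin, phone:Zoe, scarf:Kevin, bag:Zoe
Event 5 (give bag: Zoe -> Nina). State: camera:Kevin, phone:Zoe, scarf:Kevin, bag:Nina
Event 6 (give scarf: Kevin -> Nina). State: camera:Kevin, phone:Zoe, scarf:Nina, bag:Nina

Final state: camera:Kevin, phone:Zoe, scarf:Nina, bag:Nina
Nina holds: bag, scarf.

Answer: bag, scarf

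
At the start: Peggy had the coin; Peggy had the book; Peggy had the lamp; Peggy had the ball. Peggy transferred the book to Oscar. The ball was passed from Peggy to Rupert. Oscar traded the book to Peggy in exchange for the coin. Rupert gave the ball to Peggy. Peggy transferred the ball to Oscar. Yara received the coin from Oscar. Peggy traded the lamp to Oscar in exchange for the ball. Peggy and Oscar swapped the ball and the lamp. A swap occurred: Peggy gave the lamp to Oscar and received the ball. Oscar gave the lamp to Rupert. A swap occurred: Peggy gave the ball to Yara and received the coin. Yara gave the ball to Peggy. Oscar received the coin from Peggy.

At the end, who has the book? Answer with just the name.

Tracking all object holders:
Start: coin:Peggy, book:Peggy, lamp:Peggy, ball:Peggy
Event 1 (give book: Peggy -> Oscar). State: coin:Peggy, book:Oscar, lamp:Peggy, ball:Peggy
Event 2 (give ball: Peggy -> Rupert). State: coin:Peggy, book:Oscar, lamp:Peggy, ball:Rupert
Event 3 (swap book<->coin: now book:Peggy, coin:Oscar). State: coin:Oscar, book:Peggy, lamp:Peggy, ball:Rupert
Event 4 (give ball: Rupert -> Peggy). State: coin:Oscar, book:Peggy, lamp:Peggy, ball:Peggy
Event 5 (give ball: Peggy -> Oscar). State: coin:Oscar, book:Peggy, lamp:Peggy, ball:Oscar
Event 6 (give coin: Oscar -> Yara). State: coin:Yara, book:Peggy, lamp:Peggy, ball:Oscar
Event 7 (swap lamp<->ball: now lamp:Oscar, ball:Peggy). State: coin:Yara, book:Peggy, lamp:Oscar, ball:Peggy
Event 8 (swap ball<->lamp: now ball:Oscar, lamp:Peggy). State: coin:Yara, book:Peggy, lamp:Peggy, ball:Oscar
Event 9 (swap lamp<->ball: now lamp:Oscar, ball:Peggy). State: coin:Yara, book:Peggy, lamp:Oscar, ball:Peggy
Event 10 (give lamp: Oscar -> Rupert). State: coin:Yara, book:Peggy, lamp:Rupert, ball:Peggy
Event 11 (swap ball<->coin: now ball:Yara, coin:Peggy). State: coin:Peggy, book:Peggy, lamp:Rupert, ball:Yara
Event 12 (give ball: Yara -> Peggy). State: coin:Peggy, book:Peggy, lamp:Rupert, ball:Peggy
Event 13 (give coin: Peggy -> Oscar). State: coin:Oscar, book:Peggy, lamp:Rupert, ball:Peggy

Final state: coin:Oscar, book:Peggy, lamp:Rupert, ball:Peggy
The book is held by Peggy.

Answer: Peggy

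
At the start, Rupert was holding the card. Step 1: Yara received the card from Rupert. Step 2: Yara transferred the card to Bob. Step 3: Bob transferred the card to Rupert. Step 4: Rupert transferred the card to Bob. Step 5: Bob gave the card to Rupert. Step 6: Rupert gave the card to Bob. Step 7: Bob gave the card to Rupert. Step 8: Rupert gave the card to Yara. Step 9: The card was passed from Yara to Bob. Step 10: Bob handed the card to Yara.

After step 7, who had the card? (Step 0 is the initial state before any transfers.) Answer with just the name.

Tracking the card holder through step 7:
After step 0 (start): Rupert
After step 1: Yara
After step 2: Bob
After step 3: Rupert
After step 4: Bob
After step 5: Rupert
After step 6: Bob
After step 7: Rupert

At step 7, the holder is Rupert.

Answer: Rupert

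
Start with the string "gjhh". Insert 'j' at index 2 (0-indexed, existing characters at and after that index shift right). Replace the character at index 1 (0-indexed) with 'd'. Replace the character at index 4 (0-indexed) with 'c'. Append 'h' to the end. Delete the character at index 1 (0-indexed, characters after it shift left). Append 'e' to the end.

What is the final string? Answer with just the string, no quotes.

Answer: gjhche

Derivation:
Applying each edit step by step:
Start: "gjhh"
Op 1 (insert 'j' at idx 2): "gjhh" -> "gjjhh"
Op 2 (replace idx 1: 'j' -> 'd'): "gjjhh" -> "gdjhh"
Op 3 (replace idx 4: 'h' -> 'c'): "gdjhh" -> "gdjhc"
Op 4 (append 'h'): "gdjhc" -> "gdjhch"
Op 5 (delete idx 1 = 'd'): "gdjhch" -> "gjhch"
Op 6 (append 'e'): "gjhch" -> "gjhche"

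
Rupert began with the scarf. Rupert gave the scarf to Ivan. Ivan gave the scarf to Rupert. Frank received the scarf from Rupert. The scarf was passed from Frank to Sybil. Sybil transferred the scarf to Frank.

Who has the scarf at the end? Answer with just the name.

Tracking the scarf through each event:
Start: Rupert has the scarf.
After event 1: Ivan has the scarf.
After event 2: Rupert has the scarf.
After event 3: Frank has the scarf.
After event 4: Sybil has the scarf.
After event 5: Frank has the scarf.

Answer: Frank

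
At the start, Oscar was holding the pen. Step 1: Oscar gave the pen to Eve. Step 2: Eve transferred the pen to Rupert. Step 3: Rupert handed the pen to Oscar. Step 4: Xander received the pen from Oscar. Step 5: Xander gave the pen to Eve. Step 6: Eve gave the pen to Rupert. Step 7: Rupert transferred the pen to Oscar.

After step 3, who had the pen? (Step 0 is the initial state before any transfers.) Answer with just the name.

Answer: Oscar

Derivation:
Tracking the pen holder through step 3:
After step 0 (start): Oscar
After step 1: Eve
After step 2: Rupert
After step 3: Oscar

At step 3, the holder is Oscar.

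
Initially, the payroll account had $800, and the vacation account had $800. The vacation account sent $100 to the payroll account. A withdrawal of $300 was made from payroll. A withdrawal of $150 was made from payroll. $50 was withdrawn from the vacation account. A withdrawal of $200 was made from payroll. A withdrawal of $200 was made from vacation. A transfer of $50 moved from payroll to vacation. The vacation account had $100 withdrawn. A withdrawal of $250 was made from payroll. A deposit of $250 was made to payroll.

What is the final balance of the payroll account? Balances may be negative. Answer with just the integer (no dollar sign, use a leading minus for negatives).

Tracking account balances step by step:
Start: payroll=800, vacation=800
Event 1 (transfer 100 vacation -> payroll): vacation: 800 - 100 = 700, payroll: 800 + 100 = 900. Balances: payroll=900, vacation=700
Event 2 (withdraw 300 from payroll): payroll: 900 - 300 = 600. Balances: payroll=600, vacation=700
Event 3 (withdraw 150 from payroll): payroll: 600 - 150 = 450. Balances: payroll=450, vacation=700
Event 4 (withdraw 50 from vacation): vacation: 700 - 50 = 650. Balances: payroll=450, vacation=650
Event 5 (withdraw 200 from payroll): payroll: 450 - 200 = 250. Balances: payroll=250, vacation=650
Event 6 (withdraw 200 from vacation): vacation: 650 - 200 = 450. Balances: payroll=250, vacation=450
Event 7 (transfer 50 payroll -> vacation): payroll: 250 - 50 = 200, vacation: 450 + 50 = 500. Balances: payroll=200, vacation=500
Event 8 (withdraw 100 from vacation): vacation: 500 - 100 = 400. Balances: payroll=200, vacation=400
Event 9 (withdraw 250 from payroll): payroll: 200 - 250 = -50. Balances: payroll=-50, vacation=400
Event 10 (deposit 250 to payroll): payroll: -50 + 250 = 200. Balances: payroll=200, vacation=400

Final balance of payroll: 200

Answer: 200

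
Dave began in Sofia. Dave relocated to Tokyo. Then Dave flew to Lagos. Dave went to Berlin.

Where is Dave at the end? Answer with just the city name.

Answer: Berlin

Derivation:
Tracking Dave's location:
Start: Dave is in Sofia.
After move 1: Sofia -> Tokyo. Dave is in Tokyo.
After move 2: Tokyo -> Lagos. Dave is in Lagos.
After move 3: Lagos -> Berlin. Dave is in Berlin.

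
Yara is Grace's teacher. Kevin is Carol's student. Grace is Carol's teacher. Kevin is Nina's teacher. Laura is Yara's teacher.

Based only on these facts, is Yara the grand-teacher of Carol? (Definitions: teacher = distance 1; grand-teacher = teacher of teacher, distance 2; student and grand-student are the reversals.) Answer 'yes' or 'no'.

Reconstructing the teacher chain from the given facts:
  Laura -> Yara -> Grace -> Carol -> Kevin -> Nina
(each arrow means 'teacher of the next')
Positions in the chain (0 = top):
  position of Laura: 0
  position of Yara: 1
  position of Grace: 2
  position of Carol: 3
  position of Kevin: 4
  position of Nina: 5

Yara is at position 1, Carol is at position 3; signed distance (j - i) = 2.
'grand-teacher' requires j - i = 2. Actual distance is 2, so the relation HOLDS.

Answer: yes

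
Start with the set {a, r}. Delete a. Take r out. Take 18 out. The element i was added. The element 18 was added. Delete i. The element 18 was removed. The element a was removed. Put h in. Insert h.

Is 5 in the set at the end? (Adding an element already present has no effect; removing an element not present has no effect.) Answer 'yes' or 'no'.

Answer: no

Derivation:
Tracking the set through each operation:
Start: {a, r}
Event 1 (remove a): removed. Set: {r}
Event 2 (remove r): removed. Set: {}
Event 3 (remove 18): not present, no change. Set: {}
Event 4 (add i): added. Set: {i}
Event 5 (add 18): added. Set: {18, i}
Event 6 (remove i): removed. Set: {18}
Event 7 (remove 18): removed. Set: {}
Event 8 (remove a): not present, no change. Set: {}
Event 9 (add h): added. Set: {h}
Event 10 (add h): already present, no change. Set: {h}

Final set: {h} (size 1)
5 is NOT in the final set.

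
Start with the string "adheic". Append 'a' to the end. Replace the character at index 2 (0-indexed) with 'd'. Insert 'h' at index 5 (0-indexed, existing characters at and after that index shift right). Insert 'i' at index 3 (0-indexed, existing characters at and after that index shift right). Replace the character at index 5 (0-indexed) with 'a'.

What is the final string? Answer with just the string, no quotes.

Applying each edit step by step:
Start: "adheic"
Op 1 (append 'a'): "adheic" -> "adheica"
Op 2 (replace idx 2: 'h' -> 'd'): "adheica" -> "addeica"
Op 3 (insert 'h' at idx 5): "addeica" -> "addeihca"
Op 4 (insert 'i' at idx 3): "addeihca" -> "addieihca"
Op 5 (replace idx 5: 'i' -> 'a'): "addieihca" -> "addieahca"

Answer: addieahca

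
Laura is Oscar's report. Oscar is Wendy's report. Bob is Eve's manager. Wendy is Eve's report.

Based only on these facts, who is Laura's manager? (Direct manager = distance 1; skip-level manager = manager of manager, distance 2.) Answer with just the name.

Answer: Oscar

Derivation:
Reconstructing the manager chain from the given facts:
  Bob -> Eve -> Wendy -> Oscar -> Laura
(each arrow means 'manager of the next')
Positions in the chain (0 = top):
  position of Bob: 0
  position of Eve: 1
  position of Wendy: 2
  position of Oscar: 3
  position of Laura: 4

Laura is at position 4; the manager is 1 step up the chain, i.e. position 3: Oscar.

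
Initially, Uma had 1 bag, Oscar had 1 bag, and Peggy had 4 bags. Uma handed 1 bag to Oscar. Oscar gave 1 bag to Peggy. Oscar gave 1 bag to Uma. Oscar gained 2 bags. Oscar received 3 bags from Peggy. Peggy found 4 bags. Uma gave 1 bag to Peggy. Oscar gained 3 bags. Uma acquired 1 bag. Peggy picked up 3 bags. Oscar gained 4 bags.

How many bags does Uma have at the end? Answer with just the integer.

Answer: 1

Derivation:
Tracking counts step by step:
Start: Uma=1, Oscar=1, Peggy=4
Event 1 (Uma -> Oscar, 1): Uma: 1 -> 0, Oscar: 1 -> 2. State: Uma=0, Oscar=2, Peggy=4
Event 2 (Oscar -> Peggy, 1): Oscar: 2 -> 1, Peggy: 4 -> 5. State: Uma=0, Oscar=1, Peggy=5
Event 3 (Oscar -> Uma, 1): Oscar: 1 -> 0, Uma: 0 -> 1. State: Uma=1, Oscar=0, Peggy=5
Event 4 (Oscar +2): Oscar: 0 -> 2. State: Uma=1, Oscar=2, Peggy=5
Event 5 (Peggy -> Oscar, 3): Peggy: 5 -> 2, Oscar: 2 -> 5. State: Uma=1, Oscar=5, Peggy=2
Event 6 (Peggy +4): Peggy: 2 -> 6. State: Uma=1, Oscar=5, Peggy=6
Event 7 (Uma -> Peggy, 1): Uma: 1 -> 0, Peggy: 6 -> 7. State: Uma=0, Oscar=5, Peggy=7
Event 8 (Oscar +3): Oscar: 5 -> 8. State: Uma=0, Oscar=8, Peggy=7
Event 9 (Uma +1): Uma: 0 -> 1. State: Uma=1, Oscar=8, Peggy=7
Event 10 (Peggy +3): Peggy: 7 -> 10. State: Uma=1, Oscar=8, Peggy=10
Event 11 (Oscar +4): Oscar: 8 -> 12. State: Uma=1, Oscar=12, Peggy=10

Uma's final count: 1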